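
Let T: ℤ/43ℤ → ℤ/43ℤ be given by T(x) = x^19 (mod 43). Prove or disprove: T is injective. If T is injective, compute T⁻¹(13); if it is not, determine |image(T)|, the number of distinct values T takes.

Since 43 is prime, the nonzero elements of ℤ/43ℤ form a cyclic group of order 42.
As gcd(19, 42) = 1, raising to the 19th power is a bijection on this group: if s^19 ≡ t^19 then (st^{−1})^19 = 1, and the only element of order dividing gcd(19, 42) = 1 is 1, so s = t.
With T(0) = 0 this makes T injective on all of ℤ/43ℤ, hence bijective (finite equal-size domain and codomain). In particular T is injective.
Since T is injective, we find the preimage of 13. The inverse of x ↦ x^19 on (ℤ/43ℤ)^× is x ↦ x^31, because 19·31 = 589 = 14·42 + 1 ≡ 1 (mod 42) and x^{42} = 1 for x ≠ 0 (Fermat). So T⁻¹(13) = 13^31 mod 43.
Repeated squaring mod 43: 13^1 ≡ 13, 13^2 ≡ 13² = 169 ≡ 40, 13^4 ≡ 40² = 1600 ≡ 9, 13^8 ≡ 9² = 81 ≡ 38, 13^16 ≡ 38² = 1444 ≡ 25. Since 31 = 16 + 8 + 4 + 2 + 1, 13^31 ≡ 25·38·9·40·13: 25·38 = 950 ≡ 4, then 4·9 = 36, then 36·40 = 1440 ≡ 21, then 21·13 = 273 ≡ 15. So 13^31 ≡ 15 (mod 43).
Hence T⁻¹(13) = 15.

15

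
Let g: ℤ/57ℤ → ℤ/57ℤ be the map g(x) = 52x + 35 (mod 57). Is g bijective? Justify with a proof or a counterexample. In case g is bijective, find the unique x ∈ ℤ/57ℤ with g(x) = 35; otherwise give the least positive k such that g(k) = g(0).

0

Suppose g(s) = g(t) in ℤ/57ℤ. Then 52s + 35 ≡ 52t + 35 (mod 57), hence 52(s − t) ≡ 0 (mod 57).
Since gcd(52, 57) = 1, 52 is invertible modulo 57, hence s − t ≡ 0 (mod 57), i.e. s = t.
We now compute 52⁻¹ mod 57 explicitly. Euclid's algorithm: 57 = 1·52 + 5, 52 = 10·5 + 2, 5 = 2·2 + 1; back-substituting gives 1 = 34·52 − 31·57, so 52⁻¹ ≡ 34 (mod 57).
Then y ↦ 34(y − 35) is a two-sided inverse to g, so every y ∈ ℤ/57ℤ has a preimage.
So g is bijective.
Since g is bijective, we find g⁻¹(35): we need 52x ≡ 35 − 35 ≡ 0 (mod 57). Using 52⁻¹ = 34: x ≡ 34·0 = 0, so x = 0.
Check: g(0) = 52·0 + 35 = 35 ≡ 35 (mod 57).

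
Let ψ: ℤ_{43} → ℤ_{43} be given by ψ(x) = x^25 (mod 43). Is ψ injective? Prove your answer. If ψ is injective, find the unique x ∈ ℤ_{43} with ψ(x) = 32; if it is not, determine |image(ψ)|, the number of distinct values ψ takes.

8

Since 43 is prime, the nonzero elements of ℤ_{43} form a cyclic group of order 42.
As gcd(25, 42) = 1, raising to the 25th power is a bijection on this group: if x_1^25 ≡ x_2^25 then (x_1x_2^{−1})^25 = 1, and the only element of order dividing gcd(25, 42) = 1 is 1, so x_1 = x_2.
With ψ(0) = 0 this makes ψ injective on all of ℤ_{43}, hence bijective (finite equal-size domain and codomain). In particular ψ is injective.
Since ψ is injective, we find the preimage of 32. The inverse of x ↦ x^25 on (ℤ_{43})^× is x ↦ x^37, because 25·37 = 925 = 22·42 + 1 ≡ 1 (mod 42) and x^{42} = 1 for x ≠ 0 (Fermat). So ψ⁻¹(32) = 32^37 mod 43.
Repeated squaring mod 43: 32^1 ≡ 32, 32^2 ≡ 32² = 1024 ≡ 35, 32^4 ≡ 35² = 1225 ≡ 21, 32^8 ≡ 21² = 441 ≡ 11, 32^16 ≡ 11² = 121 ≡ 35, 32^32 ≡ 35² = 1225 ≡ 21. Since 37 = 32 + 4 + 1, 32^37 ≡ 21·21·32: 21·21 = 441 ≡ 11, then 11·32 = 352 ≡ 8. So 32^37 ≡ 8 (mod 43).
Hence ψ⁻¹(32) = 8.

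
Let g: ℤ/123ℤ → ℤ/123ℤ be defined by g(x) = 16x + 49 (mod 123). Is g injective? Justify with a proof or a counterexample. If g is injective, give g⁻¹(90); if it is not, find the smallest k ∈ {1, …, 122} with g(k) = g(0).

Recall: injectivity means: for all a, b in the domain, g(a) = g(b) implies a = b.
Suppose g(a) = g(b) in ℤ/123ℤ. Then 16a + 49 ≡ 16b + 49 (mod 123), hence 16(a − b) ≡ 0 (mod 123).
Since gcd(16, 123) = 1, 16 is invertible modulo 123, so a − b ≡ 0 (mod 123), i.e. a = b.
Therefore g is injective.
We now compute 16⁻¹ mod 123 explicitly. Euclid's algorithm: 123 = 7·16 + 11, 16 = 1·11 + 5, 11 = 2·5 + 1; back-substituting gives 1 = 100·16 − 13·123, so 16⁻¹ ≡ 100 (mod 123).
Since g is injective, we compute g⁻¹(90): solve 16x + 49 ≡ 90 (mod 123), i.e. 16x ≡ 41 (mod 123).
Multiplying by 16⁻¹ = 100 gives x ≡ 100·41 = 4100 = 33·123 + 41 ≡ 41 (mod 123).
Check: g(41) = 16·41 + 49 = 705 = 5·123 + 90 ≡ 90 (mod 123).

41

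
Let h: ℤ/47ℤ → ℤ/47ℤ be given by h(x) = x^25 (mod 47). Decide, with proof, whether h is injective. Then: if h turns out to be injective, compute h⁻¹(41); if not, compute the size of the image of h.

Since 47 is prime, the nonzero elements of ℤ/47ℤ form a cyclic group of order 46.
As gcd(25, 46) = 1, raising to the 25th power is a bijection on this group: if x_1^25 ≡ x_2^25 then (x_1x_2^{−1})^25 = 1, and the only element of order dividing gcd(25, 46) = 1 is 1, so x_1 = x_2.
With h(0) = 0 this makes h injective on all of ℤ/47ℤ, hence bijective (finite equal-size domain and codomain). In particular h is injective.
Since h is injective, we find the preimage of 41. The inverse of x ↦ x^25 on (ℤ/47ℤ)^× is x ↦ x^35, because 25·35 = 875 = 19·46 + 1 ≡ 1 (mod 46) and x^{46} = 1 for x ≠ 0 (Fermat). So h⁻¹(41) = 41^35 mod 47.
Repeated squaring mod 47: 41^1 ≡ 41, 41^2 ≡ 41² = 1681 ≡ 36, 41^4 ≡ 36² = 1296 ≡ 27, 41^8 ≡ 27² = 729 ≡ 24, 41^16 ≡ 24² = 576 ≡ 12, 41^32 ≡ 12² = 144 ≡ 3. Since 35 = 32 + 2 + 1, 41^35 ≡ 3·36·41: 3·36 = 108 ≡ 14, then 14·41 = 574 ≡ 10. So 41^35 ≡ 10 (mod 47).
Hence h⁻¹(41) = 10.

10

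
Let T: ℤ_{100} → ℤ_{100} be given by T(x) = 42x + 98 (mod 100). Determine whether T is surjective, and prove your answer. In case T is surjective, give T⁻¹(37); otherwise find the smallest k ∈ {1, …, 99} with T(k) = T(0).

50

By definition, T is surjective if every y in the codomain equals T(x) for some x in the domain.
Since gcd(42, 100) = 2, we have 42x ≡ 0 (mod 2) for all x, so T(x) ≡ 0 (mod 2).
But 1 ≢ 0 (mod 2), so 1 ∈ ℤ_{100} has no preimage. Therefore T is not surjective.
Since T is not surjective, we find the least positive k with T(k) = T(0): this means 42k ≡ 0 (mod 100), i.e. 100 ∣ 42k. Since gcd(42, 100) = 2, dividing through by 2 this holds exactly when 50 ∣ 21k, and as gcd(21, 50) = 1, exactly when 50 ∣ k.
The smallest positive such k is 50.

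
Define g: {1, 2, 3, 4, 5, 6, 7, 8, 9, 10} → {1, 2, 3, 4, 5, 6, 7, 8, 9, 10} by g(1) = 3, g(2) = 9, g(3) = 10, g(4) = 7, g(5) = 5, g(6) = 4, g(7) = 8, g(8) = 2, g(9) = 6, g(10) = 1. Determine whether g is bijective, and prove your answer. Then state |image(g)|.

10

The values 3, 9, 10, 7, 5, 4, 8, 2, 6, 1 are a permutation of {1, 2, 3, 4, 5, 6, 7, 8, 9, 10}: each element appears exactly once.
So g is injective and surjective, hence bijective.
The image of g is {1, 2, 3, 4, 5, 6, 7, 8, 9, 10}, which has 10 elements.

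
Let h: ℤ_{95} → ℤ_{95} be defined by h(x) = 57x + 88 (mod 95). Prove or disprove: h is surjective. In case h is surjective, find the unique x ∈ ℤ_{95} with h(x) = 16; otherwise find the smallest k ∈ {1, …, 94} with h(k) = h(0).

5

Recall: h is surjective if every y in the codomain equals h(x) for some x in the domain.
Since gcd(57, 95) = 19, we have 57x ≡ 0 (mod 19) for all x, so h(x) ≡ 12 (mod 19).
But 0 ≢ 12 (mod 19), so 0 ∈ ℤ_{95} has no preimage. Hence h is not surjective.
Since h is not surjective, we find the least positive k with h(k) = h(0): this means 57k ≡ 0 (mod 95), i.e. 95 ∣ 57k. Since gcd(57, 95) = 19, dividing through by 19 this holds exactly when 5 ∣ 3k, and as gcd(3, 5) = 1, exactly when 5 ∣ k.
The smallest positive such k is 5.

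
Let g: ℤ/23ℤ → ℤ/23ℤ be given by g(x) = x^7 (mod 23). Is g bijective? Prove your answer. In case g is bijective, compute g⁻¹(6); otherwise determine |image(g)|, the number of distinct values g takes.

18

Since 23 is prime, the nonzero elements of ℤ/23ℤ form a cyclic group of order 22.
As gcd(7, 22) = 1, raising to the 7th power is a bijection on this group: if u^7 ≡ v^7 then (uv^{−1})^7 = 1, and the only element of order dividing gcd(7, 22) = 1 is 1, so u = v.
With g(0) = 0 this makes g injective on all of ℤ/23ℤ, hence bijective (finite equal-size domain and codomain). In particular g is bijective.
Since g is bijective, we find the preimage of 6. The inverse of x ↦ x^7 on (ℤ/23ℤ)^× is x ↦ x^19, because 7·19 = 133 = 6·22 + 1 ≡ 1 (mod 22) and x^{22} = 1 for x ≠ 0 (Fermat). So g⁻¹(6) = 6^19 mod 23.
Repeated squaring mod 23: 6^1 ≡ 6, 6^2 ≡ 6² = 36 ≡ 13, 6^4 ≡ 13² = 169 ≡ 8, 6^8 ≡ 8² = 64 ≡ 18, 6^16 ≡ 18² = 324 ≡ 2. Since 19 = 16 + 2 + 1, 6^19 ≡ 2·13·6: 2·13 = 26 ≡ 3, then 3·6 = 18. So 6^19 ≡ 18 (mod 23).
Hence g⁻¹(6) = 18.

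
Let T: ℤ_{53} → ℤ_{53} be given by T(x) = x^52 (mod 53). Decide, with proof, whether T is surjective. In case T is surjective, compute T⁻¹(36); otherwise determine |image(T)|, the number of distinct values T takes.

T(1) = 1^52 = 1.
T(2): Repeated squaring mod 53: 2^1 ≡ 2, 2^2 ≡ 2² = 4, 2^4 ≡ 4² = 16, 2^8 ≡ 16² = 256 ≡ 44, 2^16 ≡ 44² = 1936 ≡ 28, 2^32 ≡ 28² = 784 ≡ 42. Since 52 = 32 + 16 + 4, 2^52 ≡ 42·28·16: 42·28 = 1176 ≡ 10, then 10·16 = 160 ≡ 1. So 2^52 ≡ 1 (mod 53).
So T(1) = T(2) = 1 while 1 ≠ 2, thus T is not injective.
A non-injective map from the 53-element set ℤ_{53} to itself takes at most 52 distinct values, so it cannot be surjective. So T is not surjective.
Since T is not surjective, we determine |image(T)|. Computing x^52 mod 53 for each x (by repeated squaring, reducing mod 53 at every step), the values T(0), T(1), …, T(52) are: 0, 1, 1, 1, 1, 1, 1, 1, 1, 1, 1, 1, 1, 1, 1, 1, 1, 1, 1, 1, 1, 1, 1, 1, 1, 1, 1, 1, 1, 1, 1, 1, 1, 1, 1, 1, 1, 1, 1, 1, 1, 1, 1, 1, 1, 1, 1, 1, 1, 1, 1, 1, 1.
The distinct values are {0, 1}; there are 2 of them.

2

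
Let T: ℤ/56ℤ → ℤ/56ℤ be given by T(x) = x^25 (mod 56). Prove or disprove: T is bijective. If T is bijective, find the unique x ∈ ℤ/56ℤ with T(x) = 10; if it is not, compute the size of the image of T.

T(0) = 0^25 = 0.
T(14): Repeated squaring mod 56: 14^1 ≡ 14, 14^2 ≡ 14² = 196 ≡ 28, 14^4 ≡ 28² = 784 ≡ 0, 14^8 ≡ 0² = 0, 14^16 ≡ 0² = 0. Since 25 = 16 + 8 + 1, 14^25 ≡ 0·0·14: 0·0 = 0, then 0·14 = 0. So 14^25 ≡ 0 (mod 56).
So T(0) = T(14) = 0 while 0 ≠ 14, therefore T is not injective, hence not bijective.
Since T is not bijective, we determine |image(T)|. Computing x^25 mod 56 for each x (by repeated squaring, reducing mod 56 at every step), the values T(0), T(1), …, T(55) are: 0, 1, 16, 3, 32, 5, 48, 7, 8, 9, 24, 11, 40, 13, 0, 15, 16, 17, 32, 19, 48, 21, 8, 23, 24, 25, 40, 27, 0, 29, 16, 31, 32, 33, 48, 35, 8, 37, 24, 39, 40, 41, 0, 43, 16, 45, 32, 47, 48, 49, 8, 51, 24, 53, 40, 55.
The distinct values are {0, 1, 3, 5, 7, 8, 9, 11, 13, 15, 16, 17, 19, 21, 23, 24, 25, 27, 29, 31, 32, 33, 35, 37, 39, 40, 41, 43, 45, 47, 48, 49, 51, 53, 55}; there are 35 of them.

35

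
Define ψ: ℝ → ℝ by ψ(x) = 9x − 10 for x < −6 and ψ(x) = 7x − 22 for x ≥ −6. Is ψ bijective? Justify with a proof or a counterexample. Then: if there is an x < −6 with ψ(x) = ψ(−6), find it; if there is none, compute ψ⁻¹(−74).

Both pieces are strictly increasing (slopes 9 and 7), so each is injective on its own interval.
The left piece maps (−∞, −6) onto (−∞, −64); the right piece maps [−6, ∞) onto [−64, ∞).
Since −64 = −64, the images partition ℝ: ψ is injective and surjective, hence bijective.
Because the two images are disjoint, no x < −6 has ψ(x) = ψ(−6), so we compute ψ⁻¹(−74): −74 lies in (−∞, −64), so solve 9x − 10 = −74: x = (−74 + 10)/9 = −64/9.

-64/9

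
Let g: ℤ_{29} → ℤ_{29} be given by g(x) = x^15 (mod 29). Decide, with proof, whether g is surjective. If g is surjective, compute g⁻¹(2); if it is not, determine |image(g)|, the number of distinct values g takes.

Since 29 is prime, the nonzero elements of ℤ_{29} form a cyclic group of order 28.
As gcd(15, 28) = 1, raising to the 15th power is a bijection on this group: if x_1^15 ≡ x_2^15 then (x_1x_2^{−1})^15 = 1, and the only element of order dividing gcd(15, 28) = 1 is 1, so x_1 = x_2.
With g(0) = 0 this makes g injective on all of ℤ_{29}, hence bijective (finite equal-size domain and codomain). In particular g is surjective.
Since g is surjective, we find the preimage of 2. The inverse of x ↦ x^15 on (ℤ_{29})^× is x ↦ x^15, because 15·15 = 225 = 8·28 + 1 ≡ 1 (mod 28) and x^{28} = 1 for x ≠ 0 (Fermat). So g⁻¹(2) = 2^15 mod 29.
Repeated squaring mod 29: 2^1 ≡ 2, 2^2 ≡ 2² = 4, 2^4 ≡ 4² = 16, 2^8 ≡ 16² = 256 ≡ 24. Since 15 = 8 + 4 + 2 + 1, 2^15 ≡ 24·16·4·2: 24·16 = 384 ≡ 7, then 7·4 = 28, then 28·2 = 56 ≡ 27. So 2^15 ≡ 27 (mod 29).
Hence g⁻¹(2) = 27.

27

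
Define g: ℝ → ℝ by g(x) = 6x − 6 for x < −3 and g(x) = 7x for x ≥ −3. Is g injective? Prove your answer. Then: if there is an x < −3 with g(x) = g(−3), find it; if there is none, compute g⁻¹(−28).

Both pieces are strictly increasing (slopes 6 and 7), so each is injective on its own interval.
The left piece maps (−∞, −3) onto (−∞, −24); the right piece maps [−3, ∞) onto [−21, ∞).
These images are disjoint, so no value is attained by both pieces. Thus g is injective.
Because the two images are disjoint, no x < −3 has g(x) = g(−3), so we compute g⁻¹(−28): −28 lies in (−∞, −24), so solve 6x − 6 = −28: x = (−28 + 6)/6 = −11/3.

-11/3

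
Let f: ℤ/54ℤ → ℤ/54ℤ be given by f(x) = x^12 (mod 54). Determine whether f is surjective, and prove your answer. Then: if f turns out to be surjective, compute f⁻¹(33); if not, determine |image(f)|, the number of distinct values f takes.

8

f(0) = 0^12 = 0.
f(6): Repeated squaring mod 54: 6^1 ≡ 6, 6^2 ≡ 6² = 36, 6^4 ≡ 36² = 1296 ≡ 0, 6^8 ≡ 0² = 0. Since 12 = 8 + 4, 6^12 ≡ 0·0: 0·0 = 0. So 6^12 ≡ 0 (mod 54).
So f(0) = f(6) = 0 while 0 ≠ 6, so f is not injective.
A non-injective map from the 54-element set ℤ/54ℤ to itself takes at most 53 distinct values, so it cannot be surjective. So f is not surjective.
Since f is not surjective, we determine |image(f)|. Computing x^12 mod 54 for each x (by repeated squaring, reducing mod 54 at every step), the values f(0), f(1), …, f(53) are: 0, 1, 46, 27, 10, 37, 0, 19, 28, 27, 28, 19, 0, 37, 10, 27, 46, 1, 0, 1, 46, 27, 10, 37, 0, 19, 28, 27, 28, 19, 0, 37, 10, 27, 46, 1, 0, 1, 46, 27, 10, 37, 0, 19, 28, 27, 28, 19, 0, 37, 10, 27, 46, 1.
The distinct values are {0, 1, 10, 19, 27, 28, 37, 46}; there are 8 of them.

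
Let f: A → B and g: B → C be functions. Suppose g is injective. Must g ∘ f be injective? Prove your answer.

not injective

No. Take A = {1, 2}, B = C = {1, 2, 3, 4, 5}, f(1) = f(2) = 1, and g = identity (injective).
Then (g ∘ f)(1) = (g ∘ f)(2) = 1 with 1 ≠ 2, so g ∘ f is not injective.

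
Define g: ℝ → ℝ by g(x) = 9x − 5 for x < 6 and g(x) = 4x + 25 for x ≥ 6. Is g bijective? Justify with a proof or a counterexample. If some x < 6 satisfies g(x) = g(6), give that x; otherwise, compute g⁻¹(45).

50/9

Both pieces are strictly increasing (slopes 9 and 4), so each is injective on its own interval.
The left piece maps (−∞, 6) onto (−∞, 49); the right piece maps [6, ∞) onto [49, ∞).
Since 49 = 49, the images partition ℝ: g is injective and surjective, hence bijective.
Because the two images are disjoint, no x < 6 has g(x) = g(6), so we compute g⁻¹(45): 45 lies in (−∞, 49), so solve 9x − 5 = 45: x = (45 + 5)/9 = 50/9.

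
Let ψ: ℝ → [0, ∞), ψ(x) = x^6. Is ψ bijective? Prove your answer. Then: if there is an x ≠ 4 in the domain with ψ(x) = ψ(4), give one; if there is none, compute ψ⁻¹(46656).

-4

ψ(4) = 4096 = (−4)^6 = ψ(−4) (since 6 is even), with 4 ≠ −4. So ψ is not injective, hence not bijective.
For the follow-up, such an x exists: taking x = −4 ∈ ℝ gives ψ(−4) = 4096 = ψ(4) with −4 ≠ 4.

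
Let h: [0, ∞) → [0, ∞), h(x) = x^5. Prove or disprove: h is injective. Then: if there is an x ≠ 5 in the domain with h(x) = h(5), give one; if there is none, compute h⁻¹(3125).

5

On [0, ∞), x ↦ x^5 is strictly increasing, so h(x_1) = h(x_2) forces x_1 = x_2. Thus h is injective.
Since x ↦ x^5 is strictly increasing on [0, ∞), it is injective there, so no x ≠ 5 in the domain has h(x) = h(5). We therefore compute h⁻¹(3125) = 3125^{1/5} = 5 (indeed 5^5 = 3125).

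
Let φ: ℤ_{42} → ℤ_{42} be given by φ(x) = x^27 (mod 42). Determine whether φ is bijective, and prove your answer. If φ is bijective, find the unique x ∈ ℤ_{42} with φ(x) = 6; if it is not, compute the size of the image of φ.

φ(2): Repeated squaring mod 42: 2^1 ≡ 2, 2^2 ≡ 2² = 4, 2^4 ≡ 4² = 16, 2^8 ≡ 16² = 256 ≡ 4, 2^16 ≡ 4² = 16. Since 27 = 16 + 8 + 2 + 1, 2^27 ≡ 16·4·4·2: 16·4 = 64 ≡ 22, then 22·4 = 88 ≡ 4, then 4·2 = 8. So 2^27 ≡ 8 (mod 42).
φ(8): Repeated squaring mod 42: 8^1 ≡ 8, 8^2 ≡ 8² = 64 ≡ 22, 8^4 ≡ 22² = 484 ≡ 22, 8^8 ≡ 22² = 484 ≡ 22, 8^16 ≡ 22² = 484 ≡ 22. Since 27 = 16 + 8 + 2 + 1, 8^27 ≡ 22·22·22·8: 22·22 = 484 ≡ 22, then 22·22 = 484 ≡ 22, then 22·8 = 176 ≡ 8. So 8^27 ≡ 8 (mod 42).
So φ(2) = φ(8) = 8 while 2 ≠ 8, so φ is not injective, hence not bijective.
Since φ is not bijective, we determine |image(φ)|. Computing x^27 mod 42 for each x (by repeated squaring, reducing mod 42 at every step), the values φ(0), φ(1), …, φ(41) are: 0, 1, 8, 27, 22, 41, 6, 7, 8, 15, 34, 29, 6, 13, 14, 15, 22, 41, 36, 13, 20, 21, 22, 29, 6, 1, 20, 27, 28, 29, 36, 13, 8, 27, 34, 35, 36, 1, 20, 15, 34, 41.
The distinct values are {0, 1, 6, 7, 8, 13, 14, 15, 20, 21, 22, 27, 28, 29, 34, 35, 36, 41}; there are 18 of them.

18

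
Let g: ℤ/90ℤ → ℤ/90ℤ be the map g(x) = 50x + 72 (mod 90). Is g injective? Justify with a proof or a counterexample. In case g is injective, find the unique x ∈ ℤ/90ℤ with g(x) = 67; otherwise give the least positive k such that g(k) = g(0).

9

Recall: g is injective when g(a) = g(b) forces a = b.
We have gcd(50, 90) = 10 > 1. Taking a = 0 and b = 9: g(0) = 72 and g(9) = 50·9 + 72 = 522 ≡ 72 (mod 90).
So g(0) = g(9) while 0 ≠ 9, therefore g is not injective.
Since g is not injective, we find the least positive k with g(k) = g(0): this means 50k ≡ 0 (mod 90), i.e. 90 ∣ 50k. Since gcd(50, 90) = 10, dividing through by 10 this holds exactly when 9 ∣ 5k, and as gcd(5, 9) = 1, exactly when 9 ∣ k.
The smallest positive such k is 9.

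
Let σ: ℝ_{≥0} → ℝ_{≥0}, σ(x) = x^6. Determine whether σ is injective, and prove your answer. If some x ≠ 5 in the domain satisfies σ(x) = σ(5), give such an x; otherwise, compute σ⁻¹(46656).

6

On ℝ_{≥0}, x ↦ x^6 is strictly increasing, so σ(u) = σ(v) forces u = v. Thus σ is injective.
Since x ↦ x^6 is strictly increasing on ℝ_{≥0}, it is injective there, so no x ≠ 5 in the domain has σ(x) = σ(5). We therefore compute σ⁻¹(46656) = 46656^{1/6} = 6 (indeed 6^6 = 46656).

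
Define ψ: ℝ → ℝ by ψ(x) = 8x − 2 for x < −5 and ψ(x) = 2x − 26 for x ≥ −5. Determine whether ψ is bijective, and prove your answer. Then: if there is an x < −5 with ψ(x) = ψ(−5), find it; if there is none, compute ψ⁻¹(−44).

Both pieces are strictly increasing (slopes 8 and 2), so each is injective on its own interval.
The left piece maps (−∞, −5) onto (−∞, −42); the right piece maps [−5, ∞) onto [−36, ∞).
The images leave a gap (−42 has no preimage), so ψ is not surjective, hence not bijective.
Because the two images are disjoint, no x < −5 has ψ(x) = ψ(−5), so we compute ψ⁻¹(−44): −44 lies in (−∞, −42), so solve 8x − 2 = −44: x = (−44 + 2)/8 = −21/4.

-21/4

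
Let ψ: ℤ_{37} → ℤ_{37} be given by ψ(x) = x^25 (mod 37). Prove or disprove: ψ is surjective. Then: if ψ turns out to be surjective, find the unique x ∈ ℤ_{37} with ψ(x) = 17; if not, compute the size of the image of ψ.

35

Since 37 is prime, the nonzero elements of ℤ_{37} form a cyclic group of order 36.
As gcd(25, 36) = 1, raising to the 25th power is a bijection on this group: if u^25 ≡ v^25 then (uv^{−1})^25 = 1, and the only element of order dividing gcd(25, 36) = 1 is 1, so u = v.
With ψ(0) = 0 this makes ψ injective on all of ℤ_{37}, hence bijective (finite equal-size domain and codomain). In particular ψ is surjective.
Since ψ is surjective, we find the preimage of 17. The inverse of x ↦ x^25 on (ℤ_{37})^× is x ↦ x^13, because 25·13 = 325 = 9·36 + 1 ≡ 1 (mod 36) and x^{36} = 1 for x ≠ 0 (Fermat). So ψ⁻¹(17) = 17^13 mod 37.
Repeated squaring mod 37: 17^1 ≡ 17, 17^2 ≡ 17² = 289 ≡ 30, 17^4 ≡ 30² = 900 ≡ 12, 17^8 ≡ 12² = 144 ≡ 33. Since 13 = 8 + 4 + 1, 17^13 ≡ 33·12·17: 33·12 = 396 ≡ 26, then 26·17 = 442 ≡ 35. So 17^13 ≡ 35 (mod 37).
Hence ψ⁻¹(17) = 35.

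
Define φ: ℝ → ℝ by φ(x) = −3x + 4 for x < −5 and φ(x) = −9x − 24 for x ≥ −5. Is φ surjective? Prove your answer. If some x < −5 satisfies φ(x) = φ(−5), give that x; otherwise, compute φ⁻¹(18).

Both pieces are strictly decreasing (slopes −3 and −9), so each is injective on its own interval.
The left piece maps (−∞, −5) onto (19, ∞); the right piece maps [−5, ∞) onto (−∞, 21].
The union (19, ∞) ∪ (−∞, 21] covers ℝ, so φ is surjective.
For the follow-up: the images overlap, so an x < −5 with φ(x) = φ(−5) exists. φ(−5) = 21; solving −3x + 4 = 21 for x < −5 gives x = (21 − 4)/(−3) = −17/3.

-17/3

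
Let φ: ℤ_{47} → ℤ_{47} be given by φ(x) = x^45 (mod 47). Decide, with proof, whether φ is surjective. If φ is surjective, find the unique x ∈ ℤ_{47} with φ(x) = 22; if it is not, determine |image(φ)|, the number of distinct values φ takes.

Since 47 is prime, the nonzero elements of ℤ_{47} form a cyclic group of order 46.
As gcd(45, 46) = 1, raising to the 45th power is a bijection on this group: if u^45 ≡ v^45 then (uv^{−1})^45 = 1, and the only element of order dividing gcd(45, 46) = 1 is 1, so u = v.
With φ(0) = 0 this makes φ injective on all of ℤ_{47}, hence bijective (finite equal-size domain and codomain). In particular φ is surjective.
Since φ is surjective, we find the preimage of 22. The inverse of x ↦ x^45 on (ℤ_{47})^× is x ↦ x^45, because 45·45 = 2025 = 44·46 + 1 ≡ 1 (mod 46) and x^{46} = 1 for x ≠ 0 (Fermat). So φ⁻¹(22) = 22^45 mod 47.
Repeated squaring mod 47: 22^1 ≡ 22, 22^2 ≡ 22² = 484 ≡ 14, 22^4 ≡ 14² = 196 ≡ 8, 22^8 ≡ 8² = 64 ≡ 17, 22^16 ≡ 17² = 289 ≡ 7, 22^32 ≡ 7² = 49 ≡ 2. Since 45 = 32 + 8 + 4 + 1, 22^45 ≡ 2·17·8·22: 2·17 = 34, then 34·8 = 272 ≡ 37, then 37·22 = 814 ≡ 15. So 22^45 ≡ 15 (mod 47).
Hence φ⁻¹(22) = 15.

15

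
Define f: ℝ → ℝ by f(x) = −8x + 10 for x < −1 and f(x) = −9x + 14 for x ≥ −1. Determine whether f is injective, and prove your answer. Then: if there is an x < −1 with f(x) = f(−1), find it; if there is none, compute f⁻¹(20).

Both pieces are strictly decreasing (slopes −8 and −9), so each is injective on its own interval.
The left piece maps (−∞, −1) onto (18, ∞); the right piece maps [−1, ∞) onto (−∞, 23].
These images overlap. In particular f(−1) = 23 (right piece), and solving −8x + 10 = 23 on the left piece gives x = −13/8 < −1.
So f(−13/8) = f(−1) with −13/8 ≠ −1, and f is not injective. This x = −13/8 is the requested value below −1.

-13/8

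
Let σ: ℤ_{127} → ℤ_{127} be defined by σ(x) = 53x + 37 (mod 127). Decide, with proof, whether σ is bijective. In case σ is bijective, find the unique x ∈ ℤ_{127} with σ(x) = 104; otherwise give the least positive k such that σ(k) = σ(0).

42

If σ(a) = σ(b), then 53a ≡ 53b (mod 127). Because gcd(53, 127) = 1, we may cancel 53 to get a ≡ b (mod 127).
We now compute 53⁻¹ mod 127 explicitly. Euclid's algorithm: 127 = 2·53 + 21, 53 = 2·21 + 11, 21 = 1·11 + 10, 11 = 1·10 + 1; back-substituting gives 1 = 12·53 − 5·127, so 53⁻¹ ≡ 12 (mod 127).
Then y ↦ 12(y − 37) is a two-sided inverse to σ, so every y ∈ ℤ_{127} has a preimage.
Therefore σ is bijective.
Since σ is bijective, we find σ⁻¹(104): we need 53x ≡ 104 − 37 ≡ 67 (mod 127). Using 53⁻¹ = 12: x ≡ 12·67 = 804 = 6·127 + 42, so x = 42.
Check: σ(42) = 53·42 + 37 = 2263 = 17·127 + 104 ≡ 104 (mod 127).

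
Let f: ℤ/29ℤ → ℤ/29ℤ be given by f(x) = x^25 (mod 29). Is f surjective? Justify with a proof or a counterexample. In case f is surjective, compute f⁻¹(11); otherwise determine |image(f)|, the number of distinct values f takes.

Since 29 is prime, the nonzero elements of ℤ/29ℤ form a cyclic group of order 28.
As gcd(25, 28) = 1, raising to the 25th power is a bijection on this group: if u^25 ≡ v^25 then (uv^{−1})^25 = 1, and the only element of order dividing gcd(25, 28) = 1 is 1, so u = v.
With f(0) = 0 this makes f injective on all of ℤ/29ℤ, hence bijective (finite equal-size domain and codomain). In particular f is surjective.
Since f is surjective, we find the preimage of 11. The inverse of x ↦ x^25 on (ℤ/29ℤ)^× is x ↦ x^9, because 25·9 = 225 = 8·28 + 1 ≡ 1 (mod 28) and x^{28} = 1 for x ≠ 0 (Fermat). So f⁻¹(11) = 11^9 mod 29.
Repeated squaring mod 29: 11^1 ≡ 11, 11^2 ≡ 11² = 121 ≡ 5, 11^4 ≡ 5² = 25, 11^8 ≡ 25² = 625 ≡ 16. Since 9 = 8 + 1, 11^9 ≡ 16·11: 16·11 = 176 ≡ 2. So 11^9 ≡ 2 (mod 29).
Hence f⁻¹(11) = 2.

2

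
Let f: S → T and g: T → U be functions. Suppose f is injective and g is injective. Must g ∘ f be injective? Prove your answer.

Suppose (g ∘ f)(u) = (g ∘ f)(v), i.e. g(f(u)) = g(f(v)).
Since g is injective, f(u) = f(v). Since f is injective, u = v. Therefore g ∘ f is injective.

injective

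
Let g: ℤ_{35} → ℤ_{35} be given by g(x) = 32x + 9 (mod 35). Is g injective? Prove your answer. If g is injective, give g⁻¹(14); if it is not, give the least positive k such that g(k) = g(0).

10

Recall that injectivity means: for all a, b in the domain, g(a) = g(b) implies a = b.
If g(a) = g(b), then 32a ≡ 32b (mod 35). Because gcd(32, 35) = 1, we may cancel 32 to get a ≡ b (mod 35).
So g is injective.
We now compute 32⁻¹ mod 35 explicitly. Euclid's algorithm: 35 = 1·32 + 3, 32 = 10·3 + 2, 3 = 1·2 + 1; back-substituting gives 1 = 23·32 − 21·35, so 32⁻¹ ≡ 23 (mod 35).
Since g is injective, we find g⁻¹(14): we need 32x ≡ 14 − 9 ≡ 5 (mod 35). Using 32⁻¹ = 23: x ≡ 23·5 = 115 = 3·35 + 10, so x = 10.
Check: g(10) = 32·10 + 9 = 329 = 9·35 + 14 ≡ 14 (mod 35).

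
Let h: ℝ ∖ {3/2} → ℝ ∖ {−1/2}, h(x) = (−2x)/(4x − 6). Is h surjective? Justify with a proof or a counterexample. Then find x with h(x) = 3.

For any y ≠ −1/2, solving y(4x − 6) = −2x for x gives a well-defined x ≠ 3/2. So h is surjective.
Solving h(x) = 3: cross-multiplying gives −2x = 3(4x − 6), which rearranges to −14x = −18, so x = 9/7.

9/7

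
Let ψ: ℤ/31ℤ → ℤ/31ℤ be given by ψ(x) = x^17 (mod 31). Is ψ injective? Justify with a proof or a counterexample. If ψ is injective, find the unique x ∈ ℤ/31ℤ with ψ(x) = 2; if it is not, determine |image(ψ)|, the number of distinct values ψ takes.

Since 31 is prime, the nonzero elements of ℤ/31ℤ form a cyclic group of order 30.
As gcd(17, 30) = 1, raising to the 17th power is a bijection on this group: if a^17 ≡ b^17 then (ab^{−1})^17 = 1, and the only element of order dividing gcd(17, 30) = 1 is 1, so a = b.
With ψ(0) = 0 this makes ψ injective on all of ℤ/31ℤ, hence bijective (finite equal-size domain and codomain). In particular ψ is injective.
Since ψ is injective, we find the preimage of 2. The inverse of x ↦ x^17 on (ℤ/31ℤ)^× is x ↦ x^23, because 17·23 = 391 = 13·30 + 1 ≡ 1 (mod 30) and x^{30} = 1 for x ≠ 0 (Fermat). So ψ⁻¹(2) = 2^23 mod 31.
Repeated squaring mod 31: 2^1 ≡ 2, 2^2 ≡ 2² = 4, 2^4 ≡ 4² = 16, 2^8 ≡ 16² = 256 ≡ 8, 2^16 ≡ 8² = 64 ≡ 2. Since 23 = 16 + 4 + 2 + 1, 2^23 ≡ 2·16·4·2: 2·16 = 32 ≡ 1, then 1·4 = 4, then 4·2 = 8. So 2^23 ≡ 8 (mod 31).
Hence ψ⁻¹(2) = 8.

8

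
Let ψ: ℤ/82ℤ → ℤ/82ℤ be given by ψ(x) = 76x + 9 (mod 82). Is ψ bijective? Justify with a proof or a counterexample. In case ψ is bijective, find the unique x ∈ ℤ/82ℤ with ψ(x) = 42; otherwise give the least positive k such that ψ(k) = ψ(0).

We have gcd(76, 82) = 2 > 1. Taking a = 0 and b = 41: ψ(0) = 9 and ψ(41) = 76·41 + 9 = 3125 ≡ 9 (mod 82).
So ψ(0) = ψ(41) while 0 ≠ 41, so ψ is not injective, hence not bijective.
Since ψ is not bijective, we find the least positive k with ψ(k) = ψ(0): this means 76k ≡ 0 (mod 82), i.e. 82 ∣ 76k. Since gcd(76, 82) = 2, dividing through by 2 this holds exactly when 41 ∣ 38k, and as gcd(38, 41) = 1, exactly when 41 ∣ k.
The smallest positive such k is 41.

41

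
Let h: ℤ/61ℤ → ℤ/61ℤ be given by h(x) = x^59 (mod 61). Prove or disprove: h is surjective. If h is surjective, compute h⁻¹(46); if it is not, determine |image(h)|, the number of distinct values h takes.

Since 61 is prime, the nonzero elements of ℤ/61ℤ form a cyclic group of order 60.
As gcd(59, 60) = 1, raising to the 59th power is a bijection on this group: if a^59 ≡ b^59 then (ab^{−1})^59 = 1, and the only element of order dividing gcd(59, 60) = 1 is 1, so a = b.
With h(0) = 0 this makes h injective on all of ℤ/61ℤ, hence bijective (finite equal-size domain and codomain). In particular h is surjective.
Since h is surjective, we find the preimage of 46. The inverse of x ↦ x^59 on (ℤ/61ℤ)^× is x ↦ x^59, because 59·59 = 3481 = 58·60 + 1 ≡ 1 (mod 60) and x^{60} = 1 for x ≠ 0 (Fermat). So h⁻¹(46) = 46^59 mod 61.
Repeated squaring mod 61: 46^1 ≡ 46, 46^2 ≡ 46² = 2116 ≡ 42, 46^4 ≡ 42² = 1764 ≡ 56, 46^8 ≡ 56² = 3136 ≡ 25, 46^16 ≡ 25² = 625 ≡ 15, 46^32 ≡ 15² = 225 ≡ 42. Since 59 = 32 + 16 + 8 + 2 + 1, 46^59 ≡ 42·15·25·42·46: 42·15 = 630 ≡ 20, then 20·25 = 500 ≡ 12, then 12·42 = 504 ≡ 16, then 16·46 = 736 ≡ 4. So 46^59 ≡ 4 (mod 61).
Hence h⁻¹(46) = 4.

4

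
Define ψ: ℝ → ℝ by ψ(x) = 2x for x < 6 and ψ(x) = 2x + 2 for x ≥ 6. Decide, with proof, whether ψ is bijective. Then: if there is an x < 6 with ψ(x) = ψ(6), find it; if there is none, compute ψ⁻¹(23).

21/2

Both pieces are strictly increasing (slopes 2 and 2), so each is injective on its own interval.
The left piece maps (−∞, 6) onto (−∞, 12); the right piece maps [6, ∞) onto [14, ∞).
The images leave a gap (12 has no preimage), so ψ is not surjective, hence not bijective.
Because the two images are disjoint, no x < 6 has ψ(x) = ψ(6), so we compute ψ⁻¹(23): 23 lies in [14, ∞), so solve 2x + 2 = 23: x = (23 − 2)/2 = 21/2.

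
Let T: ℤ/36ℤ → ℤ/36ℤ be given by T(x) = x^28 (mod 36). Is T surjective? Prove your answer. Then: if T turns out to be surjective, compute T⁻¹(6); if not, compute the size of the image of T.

8

T(0) = 0^28 = 0.
T(6): Repeated squaring mod 36: 6^1 ≡ 6, 6^2 ≡ 6² = 36 ≡ 0, 6^4 ≡ 0² = 0, 6^8 ≡ 0² = 0, 6^16 ≡ 0² = 0. Since 28 = 16 + 8 + 4, 6^28 ≡ 0·0·0: 0·0 = 0, then 0·0 = 0. So 6^28 ≡ 0 (mod 36).
So T(0) = T(6) = 0 while 0 ≠ 6, hence T is not injective.
A non-injective map from the 36-element set ℤ/36ℤ to itself takes at most 35 distinct values, so it cannot be surjective. Thus T is not surjective.
Since T is not surjective, we determine |image(T)|. Computing x^28 mod 36 for each x (by repeated squaring, reducing mod 36 at every step), the values T(0), T(1), …, T(35) are: 0, 1, 16, 9, 4, 13, 0, 25, 28, 9, 28, 25, 0, 13, 4, 9, 16, 1, 0, 1, 16, 9, 4, 13, 0, 25, 28, 9, 28, 25, 0, 13, 4, 9, 16, 1.
The distinct values are {0, 1, 4, 9, 13, 16, 25, 28}; there are 8 of them.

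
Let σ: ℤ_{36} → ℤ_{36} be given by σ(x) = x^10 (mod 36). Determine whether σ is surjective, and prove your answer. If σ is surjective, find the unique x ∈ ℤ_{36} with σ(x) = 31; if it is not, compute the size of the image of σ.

σ(0) = 0^10 = 0.
σ(6): Repeated squaring mod 36: 6^1 ≡ 6, 6^2 ≡ 6² = 36 ≡ 0, 6^4 ≡ 0² = 0, 6^8 ≡ 0² = 0. Since 10 = 8 + 2, 6^10 ≡ 0·0: 0·0 = 0. So 6^10 ≡ 0 (mod 36).
So σ(0) = σ(6) = 0 while 0 ≠ 6, so σ is not injective.
A non-injective map from the 36-element set ℤ_{36} to itself takes at most 35 distinct values, so it cannot be surjective. Thus σ is not surjective.
Since σ is not surjective, we determine |image(σ)|. Computing x^10 mod 36 for each x (by repeated squaring, reducing mod 36 at every step), the values σ(0), σ(1), …, σ(35) are: 0, 1, 16, 9, 4, 13, 0, 25, 28, 9, 28, 25, 0, 13, 4, 9, 16, 1, 0, 1, 16, 9, 4, 13, 0, 25, 28, 9, 28, 25, 0, 13, 4, 9, 16, 1.
The distinct values are {0, 1, 4, 9, 13, 16, 25, 28}; there are 8 of them.

8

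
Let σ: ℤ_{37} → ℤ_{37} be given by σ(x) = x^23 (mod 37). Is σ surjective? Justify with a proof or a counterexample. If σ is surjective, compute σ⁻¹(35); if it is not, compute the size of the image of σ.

Since 37 is prime, the nonzero elements of ℤ_{37} form a cyclic group of order 36.
As gcd(23, 36) = 1, raising to the 23rd power is a bijection on this group: if a^23 ≡ b^23 then (ab^{−1})^23 = 1, and the only element of order dividing gcd(23, 36) = 1 is 1, so a = b.
With σ(0) = 0 this makes σ injective on all of ℤ_{37}, hence bijective (finite equal-size domain and codomain). In particular σ is surjective.
Since σ is surjective, we find the preimage of 35. The inverse of x ↦ x^23 on (ℤ_{37})^× is x ↦ x^11, because 23·11 = 253 = 7·36 + 1 ≡ 1 (mod 36) and x^{36} = 1 for x ≠ 0 (Fermat). So σ⁻¹(35) = 35^11 mod 37.
Repeated squaring mod 37: 35^1 ≡ 35, 35^2 ≡ 35² = 1225 ≡ 4, 35^4 ≡ 4² = 16, 35^8 ≡ 16² = 256 ≡ 34. Since 11 = 8 + 2 + 1, 35^11 ≡ 34·4·35: 34·4 = 136 ≡ 25, then 25·35 = 875 ≡ 24. So 35^11 ≡ 24 (mod 37).
Hence σ⁻¹(35) = 24.

24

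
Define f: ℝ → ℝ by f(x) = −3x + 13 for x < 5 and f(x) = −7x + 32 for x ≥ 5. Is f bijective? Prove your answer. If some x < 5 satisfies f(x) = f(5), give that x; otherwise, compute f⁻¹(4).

3

Both pieces are strictly decreasing (slopes −3 and −7), so each is injective on its own interval.
The left piece maps (−∞, 5) onto (−2, ∞); the right piece maps [5, ∞) onto (−∞, −3].
The images leave a gap (−2 has no preimage), so f is not surjective, hence not bijective.
Because the two images are disjoint, no x < 5 has f(x) = f(5), so we compute f⁻¹(4): 4 lies in (−2, ∞), so solve −3x + 13 = 4: x = (4 − 13)/(−3) = 3.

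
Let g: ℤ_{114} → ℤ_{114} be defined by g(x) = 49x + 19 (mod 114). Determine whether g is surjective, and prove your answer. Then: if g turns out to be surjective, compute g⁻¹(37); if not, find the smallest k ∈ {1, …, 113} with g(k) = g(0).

12

By definition, surjectivity means every element of the codomain has a preimage under g.
Since gcd(49, 114) = 1, 49 is invertible modulo 114. Euclid's algorithm: 114 = 2·49 + 16, 49 = 3·16 + 1; back-substituting gives 1 = 7·49 − 3·114, so 49⁻¹ ≡ 7 (mod 114).
For any y ∈ ℤ_{114}, x = 7(y − 19) mod 114 satisfies g(x) = 49·7(y − 19) + 19 ≡ y (since 49·7 ≡ 1 mod 114). So every y has a preimage.
Thus g is surjective.
Since g is surjective, we find g⁻¹(37): we need 49x ≡ 37 − 19 ≡ 18 (mod 114). Using 49⁻¹ = 7: x ≡ 7·18 = 126 = 1·114 + 12, so x = 12.
Check: g(12) = 49·12 + 19 = 607 = 5·114 + 37 ≡ 37 (mod 114).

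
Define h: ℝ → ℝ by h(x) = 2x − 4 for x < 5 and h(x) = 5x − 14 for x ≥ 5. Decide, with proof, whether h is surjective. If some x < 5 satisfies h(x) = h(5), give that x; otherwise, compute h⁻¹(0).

2

Both pieces are strictly increasing (slopes 2 and 5), so each is injective on its own interval.
The left piece maps (−∞, 5) onto (−∞, 6); the right piece maps [5, ∞) onto [11, ∞).
The union (−∞, 6) ∪ [11, ∞) omits the interval between 6 and 11; in particular 6 has no preimage. So h is not surjective.
Because the two images are disjoint, no x < 5 has h(x) = h(5), so we compute h⁻¹(0): 0 lies in (−∞, 6), so solve 2x − 4 = 0: x = (0 + 4)/2 = 2.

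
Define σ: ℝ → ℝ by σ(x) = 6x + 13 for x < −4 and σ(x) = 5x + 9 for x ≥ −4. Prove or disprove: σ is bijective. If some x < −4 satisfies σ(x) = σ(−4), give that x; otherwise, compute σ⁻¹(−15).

-14/3

Both pieces are strictly increasing (slopes 6 and 5), so each is injective on its own interval.
The left piece maps (−∞, −4) onto (−∞, −11); the right piece maps [−4, ∞) onto [−11, ∞).
Since −11 = −11, the images partition ℝ: σ is injective and surjective, hence bijective.
Because the two images are disjoint, no x < −4 has σ(x) = σ(−4), so we compute σ⁻¹(−15): −15 lies in (−∞, −11), so solve 6x + 13 = −15: x = (−15 − 13)/6 = −14/3.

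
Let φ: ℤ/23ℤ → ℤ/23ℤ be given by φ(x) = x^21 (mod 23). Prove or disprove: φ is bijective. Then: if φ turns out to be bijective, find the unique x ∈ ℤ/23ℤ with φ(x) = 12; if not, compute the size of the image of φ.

Since 23 is prime, the nonzero elements of ℤ/23ℤ form a cyclic group of order 22.
As gcd(21, 22) = 1, raising to the 21st power is a bijection on this group: if u^21 ≡ v^21 then (uv^{−1})^21 = 1, and the only element of order dividing gcd(21, 22) = 1 is 1, so u = v.
With φ(0) = 0 this makes φ injective on all of ℤ/23ℤ, hence bijective (finite equal-size domain and codomain). In particular φ is bijective.
Since φ is bijective, we find the preimage of 12. The inverse of x ↦ x^21 on (ℤ/23ℤ)^× is x ↦ x^21, because 21·21 = 441 = 20·22 + 1 ≡ 1 (mod 22) and x^{22} = 1 for x ≠ 0 (Fermat). So φ⁻¹(12) = 12^21 mod 23.
Repeated squaring mod 23: 12^1 ≡ 12, 12^2 ≡ 12² = 144 ≡ 6, 12^4 ≡ 6² = 36 ≡ 13, 12^8 ≡ 13² = 169 ≡ 8, 12^16 ≡ 8² = 64 ≡ 18. Since 21 = 16 + 4 + 1, 12^21 ≡ 18·13·12: 18·13 = 234 ≡ 4, then 4·12 = 48 ≡ 2. So 12^21 ≡ 2 (mod 23).
Hence φ⁻¹(12) = 2.

2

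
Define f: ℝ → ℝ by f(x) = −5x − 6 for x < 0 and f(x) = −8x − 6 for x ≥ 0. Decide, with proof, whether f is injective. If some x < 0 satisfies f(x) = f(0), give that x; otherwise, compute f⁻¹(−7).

Both pieces are strictly decreasing (slopes −5 and −8), so each is injective on its own interval.
The left piece maps (−∞, 0) onto (−6, ∞); the right piece maps [0, ∞) onto (−∞, −6].
These images are disjoint, so no value is attained by both pieces. Thus f is injective.
Because the two images are disjoint, no x < 0 has f(x) = f(0), so we compute f⁻¹(−7): −7 lies in (−∞, −6], so solve −8x − 6 = −7: x = (−7 + 6)/(−8) = 1/8.

1/8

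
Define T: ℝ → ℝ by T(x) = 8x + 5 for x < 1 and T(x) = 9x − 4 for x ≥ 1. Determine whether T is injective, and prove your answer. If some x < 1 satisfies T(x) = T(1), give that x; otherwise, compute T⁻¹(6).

Both pieces are strictly increasing (slopes 8 and 9), so each is injective on its own interval.
The left piece maps (−∞, 1) onto (−∞, 13); the right piece maps [1, ∞) onto [5, ∞).
These images overlap. In particular T(1) = 5 (right piece), and solving 8x + 5 = 5 on the left piece gives x = 0 < 1.
So T(0) = T(1) with 0 ≠ 1, and T is not injective. This x = 0 is the requested value below 1.

0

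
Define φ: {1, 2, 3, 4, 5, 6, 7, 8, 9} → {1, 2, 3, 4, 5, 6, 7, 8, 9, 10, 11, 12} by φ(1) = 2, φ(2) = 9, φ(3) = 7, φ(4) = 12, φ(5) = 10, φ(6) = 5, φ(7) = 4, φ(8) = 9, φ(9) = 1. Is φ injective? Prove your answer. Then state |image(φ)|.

φ(2) = 9 = φ(8) with 2 ≠ 8, so φ is not injective.
The image of φ is {1, 2, 4, 5, 7, 9, 10, 12}, which has 8 elements.

8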